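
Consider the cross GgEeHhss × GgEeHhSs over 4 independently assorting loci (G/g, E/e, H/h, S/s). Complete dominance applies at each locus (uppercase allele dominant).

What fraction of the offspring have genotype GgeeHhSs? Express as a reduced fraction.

GgEeHhss gametes: GEHs×2, GEhs×2, GeHs×2, Gehs×2, gEHs×2, gEhs×2, geHs×2, gehs×2
GgEeHhSs gametes: GEHS×1, GEHs×1, GEhS×1, GEhs×1, GeHS×1, GeHs×1, GehS×1, Gehs×1, gEHS×1, gEHs×1, gEhS×1, gEhs×1, geHS×1, geHs×1, gehS×1, gehs×1
GgEeHhss×GgEeHhSs grid (16·16=256): GGEEHHSs=2 GGEEHHss=2 GGEEHhSs=4 GGEEHhss=4 GGEEhhSs=2 GGEEhhss=2 GGEeHHSs=4 GGEeHHss=4 GGEeHhSs=8 GGEeHhss=8 GGEehhSs=4 GGEehhss=4 GGeeHHSs=2 GGeeHHss=2 GGeeHhSs=4 GGeeHhss=4 GGeehhSs=2 GGeehhss=2 GgEEHHSs=4 GgEEHHss=4 GgEEHhSs=8 GgEEHhss=8 GgEEhhSs=4 GgEEhhss=4 GgEeHHSs=8 GgEeHHss=8 GgEeHhSs=16 GgEeHhss=16 GgEehhSs=8 GgEehhss=8 GgeeHHSs=4 GgeeHHss=4 GgeeHhSs=8 GgeeHhss=8 GgeehhSs=4 Ggeehhss=4 ggEEHHSs=2 ggEEHHss=2 ggEEHhSs=4 ggEEHhss=4 ggEEhhSs=2 ggEEhhss=2 ggEeHHSs=4 ggEeHHss=4 ggEeHhSs=8 ggEeHhss=8 ggEehhSs=4 ggEehhss=4 ggeeHHSs=2 ggeeHHss=2 ggeeHhSs=4 ggeeHhss=4 ggeehhSs=2 ggeehhss=2
GgeeHhSs hits 8/256; gcd=8; 8÷8/256÷8 = 1/32

P(GgeeHhSs) = 1/32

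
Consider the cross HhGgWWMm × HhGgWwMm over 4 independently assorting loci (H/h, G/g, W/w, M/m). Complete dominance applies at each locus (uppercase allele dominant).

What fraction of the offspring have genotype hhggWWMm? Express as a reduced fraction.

P(hhggWWMm) = 1/64

HhGgWWMm gametes: HGWM×2, HGWm×2, HgWM×2, HgWm×2, hGWM×2, hGWm×2, hgWM×2, hgWm×2
HhGgWwMm gametes: HGWM×1, HGWm×1, HGwM×1, HGwm×1, HgWM×1, HgWm×1, HgwM×1, Hgwm×1, hGWM×1, hGWm×1, hGwM×1, hGwm×1, hgWM×1, hgWm×1, hgwM×1, hgwm×1
HhGgWWMm×HhGgWwMm grid (16·16=256): HHGGWWMM=2 HHGGWWMm=4 HHGGWWmm=2 HHGGWwMM=2 HHGGWwMm=4 HHGGWwmm=2 HHGgWWMM=4 HHGgWWMm=8 HHGgWWmm=4 HHGgWwMM=4 HHGgWwMm=8 HHGgWwmm=4 HHggWWMM=2 HHggWWMm=4 HHggWWmm=2 HHggWwMM=2 HHggWwMm=4 HHggWwmm=2 HhGGWWMM=4 HhGGWWMm=8 HhGGWWmm=4 HhGGWwMM=4 HhGGWwMm=8 HhGGWwmm=4 HhGgWWMM=8 HhGgWWMm=16 HhGgWWmm=8 HhGgWwMM=8 HhGgWwMm=16 HhGgWwmm=8 HhggWWMM=4 HhggWWMm=8 HhggWWmm=4 HhggWwMM=4 HhggWwMm=8 HhggWwmm=4 hhGGWWMM=2 hhGGWWMm=4 hhGGWWmm=2 hhGGWwMM=2 hhGGWwMm=4 hhGGWwmm=2 hhGgWWMM=4 hhGgWWMm=8 hhGgWWmm=4 hhGgWwMM=4 hhGgWwMm=8 hhGgWwmm=4 hhggWWMM=2 hhggWWMm=4 hhggWWmm=2 hhggWwMM=2 hhggWwMm=4 hhggWwmm=2
hhggWWMm hits 4/256; gcd=4; 4÷4/256÷4 = 1/64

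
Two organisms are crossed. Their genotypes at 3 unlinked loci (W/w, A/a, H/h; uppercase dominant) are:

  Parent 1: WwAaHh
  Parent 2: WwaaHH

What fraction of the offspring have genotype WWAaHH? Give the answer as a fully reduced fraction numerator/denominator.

WwAaHh gametes: WAH×1, WAh×1, WaH×1, Wah×1, wAH×1, wAh×1, waH×1, wah×1
WwaaHH gametes: WaH×4, waH×4
WwAaHh×WwaaHH grid (8·8=64): WWAaHH=4 WWAaHh=4 WWaaHH=4 WWaaHh=4 WwAaHH=8 WwAaHh=8 WwaaHH=8 WwaaHh=8 wwAaHH=4 wwAaHh=4 wwaaHH=4 wwaaHh=4
WWAaHH hits 4/64; gcd=4; 4÷4/64÷4 = 1/16

P(WWAaHH) = 1/16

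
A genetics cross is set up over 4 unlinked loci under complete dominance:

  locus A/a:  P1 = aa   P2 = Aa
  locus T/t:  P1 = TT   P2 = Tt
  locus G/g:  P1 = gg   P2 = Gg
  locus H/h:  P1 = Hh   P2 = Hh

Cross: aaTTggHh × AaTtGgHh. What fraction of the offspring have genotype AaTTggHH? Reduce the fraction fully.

P(AaTTggHH) = 1/32

aaTTggHh gametes: aTgH×8, aTgh×8
AaTtGgHh gametes: ATGH×1, ATGh×1, ATgH×1, ATgh×1, AtGH×1, AtGh×1, AtgH×1, Atgh×1, aTGH×1, aTGh×1, aTgH×1, aTgh×1, atGH×1, atGh×1, atgH×1, atgh×1
aaTTggHh×AaTtGgHh grid (16·16=256): AaTTGgHH=8 AaTTGgHh=16 AaTTGghh=8 AaTTggHH=8 AaTTggHh=16 AaTTgghh=8 AaTtGgHH=8 AaTtGgHh=16 AaTtGghh=8 AaTtggHH=8 AaTtggHh=16 AaTtgghh=8 aaTTGgHH=8 aaTTGgHh=16 aaTTGghh=8 aaTTggHH=8 aaTTggHh=16 aaTTgghh=8 aaTtGgHH=8 aaTtGgHh=16 aaTtGghh=8 aaTtggHH=8 aaTtggHh=16 aaTtgghh=8
AaTTggHH hits 8/256; gcd=8; 8÷8/256÷8 = 1/32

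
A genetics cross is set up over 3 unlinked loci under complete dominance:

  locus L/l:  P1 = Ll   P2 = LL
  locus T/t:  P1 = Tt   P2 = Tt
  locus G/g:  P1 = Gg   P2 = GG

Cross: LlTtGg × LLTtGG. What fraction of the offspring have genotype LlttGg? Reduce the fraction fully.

P(LlttGg) = 1/16

LlTtGg gametes: LTG×1, LTg×1, LtG×1, Ltg×1, lTG×1, lTg×1, ltG×1, ltg×1
LLTtGG gametes: LTG×4, LtG×4
LlTtGg×LLTtGG grid (8·8=64): LLTTGG=4 LLTTGg=4 LLTtGG=8 LLTtGg=8 LLttGG=4 LLttGg=4 LlTTGG=4 LlTTGg=4 LlTtGG=8 LlTtGg=8 LlttGG=4 LlttGg=4
LlttGg hits 4/64; gcd=4; 4÷4/64÷4 = 1/16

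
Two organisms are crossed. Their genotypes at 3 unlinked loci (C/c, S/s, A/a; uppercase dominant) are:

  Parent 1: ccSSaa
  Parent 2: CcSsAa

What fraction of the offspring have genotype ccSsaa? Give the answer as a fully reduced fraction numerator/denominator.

ccSSaa gametes: cSa×8
CcSsAa gametes: CSA×1, CSa×1, CsA×1, Csa×1, cSA×1, cSa×1, csA×1, csa×1
ccSSaa×CcSsAa grid (8·8=64): CcSSAa=8 CcSSaa=8 CcSsAa=8 CcSsaa=8 ccSSAa=8 ccSSaa=8 ccSsAa=8 ccSsaa=8
ccSsaa hits 8/64; gcd=8; 8÷8/64÷8 = 1/8

P(ccSsaa) = 1/8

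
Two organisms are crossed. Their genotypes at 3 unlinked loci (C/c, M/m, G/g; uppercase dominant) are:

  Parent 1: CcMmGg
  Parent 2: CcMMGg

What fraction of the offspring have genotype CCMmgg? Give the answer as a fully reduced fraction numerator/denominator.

CcMmGg gametes: CMG×1, CMg×1, CmG×1, Cmg×1, cMG×1, cMg×1, cmG×1, cmg×1
CcMMGg gametes: CMG×2, CMg×2, cMG×2, cMg×2
CcMmGg×CcMMGg grid (8·8=64): CCMMGG=2 CCMMGg=4 CCMMgg=2 CCMmGG=2 CCMmGg=4 CCMmgg=2 CcMMGG=4 CcMMGg=8 CcMMgg=4 CcMmGG=4 CcMmGg=8 CcMmgg=4 ccMMGG=2 ccMMGg=4 ccMMgg=2 ccMmGG=2 ccMmGg=4 ccMmgg=2
CCMmgg hits 2/64; gcd=2; 2÷2/64÷2 = 1/32

P(CCMmgg) = 1/32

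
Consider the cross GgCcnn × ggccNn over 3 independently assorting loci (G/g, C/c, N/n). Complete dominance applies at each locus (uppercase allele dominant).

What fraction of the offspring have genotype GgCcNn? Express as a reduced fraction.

GgCcnn gametes: GCn×2, Gcn×2, gCn×2, gcn×2
ggccNn gametes: gcN×4, gcn×4
GgCcnn×ggccNn grid (8·8=64): GgCcNn=8 GgCcnn=8 GgccNn=8 Ggccnn=8 ggCcNn=8 ggCcnn=8 ggccNn=8 ggccnn=8
GgCcNn hits 8/64; gcd=8; 8÷8/64÷8 = 1/8

P(GgCcNn) = 1/8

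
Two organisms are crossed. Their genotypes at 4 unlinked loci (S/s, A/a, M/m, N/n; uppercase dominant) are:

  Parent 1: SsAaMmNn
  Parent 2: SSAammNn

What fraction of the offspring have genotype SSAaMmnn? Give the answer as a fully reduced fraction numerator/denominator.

SsAaMmNn gametes: SAMN×1, SAMn×1, SAmN×1, SAmn×1, SaMN×1, SaMn×1, SamN×1, Samn×1, sAMN×1, sAMn×1, sAmN×1, sAmn×1, saMN×1, saMn×1, samN×1, samn×1
SSAammNn gametes: SAmN×4, SAmn×4, SamN×4, Samn×4
SsAaMmNn×SSAammNn grid (16·16=256): SSAAMmNN=4 SSAAMmNn=8 SSAAMmnn=4 SSAAmmNN=4 SSAAmmNn=8 SSAAmmnn=4 SSAaMmNN=8 SSAaMmNn=16 SSAaMmnn=8 SSAammNN=8 SSAammNn=16 SSAammnn=8 SSaaMmNN=4 SSaaMmNn=8 SSaaMmnn=4 SSaammNN=4 SSaammNn=8 SSaammnn=4 SsAAMmNN=4 SsAAMmNn=8 SsAAMmnn=4 SsAAmmNN=4 SsAAmmNn=8 SsAAmmnn=4 SsAaMmNN=8 SsAaMmNn=16 SsAaMmnn=8 SsAammNN=8 SsAammNn=16 SsAammnn=8 SsaaMmNN=4 SsaaMmNn=8 SsaaMmnn=4 SsaammNN=4 SsaammNn=8 Ssaammnn=4
SSAaMmnn hits 8/256; gcd=8; 8÷8/256÷8 = 1/32

P(SSAaMmnn) = 1/32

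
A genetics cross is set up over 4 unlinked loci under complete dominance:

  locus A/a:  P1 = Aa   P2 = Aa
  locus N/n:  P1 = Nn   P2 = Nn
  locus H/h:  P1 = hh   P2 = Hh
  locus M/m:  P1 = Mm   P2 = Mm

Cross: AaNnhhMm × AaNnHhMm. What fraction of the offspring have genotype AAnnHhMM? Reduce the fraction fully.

P(AAnnHhMM) = 1/128

AaNnhhMm gametes: ANhM×2, ANhm×2, AnhM×2, Anhm×2, aNhM×2, aNhm×2, anhM×2, anhm×2
AaNnHhMm gametes: ANHM×1, ANHm×1, ANhM×1, ANhm×1, AnHM×1, AnHm×1, AnhM×1, Anhm×1, aNHM×1, aNHm×1, aNhM×1, aNhm×1, anHM×1, anHm×1, anhM×1, anhm×1
AaNnhhMm×AaNnHhMm grid (16·16=256): AANNHhMM=2 AANNHhMm=4 AANNHhmm=2 AANNhhMM=2 AANNhhMm=4 AANNhhmm=2 AANnHhMM=4 AANnHhMm=8 AANnHhmm=4 AANnhhMM=4 AANnhhMm=8 AANnhhmm=4 AAnnHhMM=2 AAnnHhMm=4 AAnnHhmm=2 AAnnhhMM=2 AAnnhhMm=4 AAnnhhmm=2 AaNNHhMM=4 AaNNHhMm=8 AaNNHhmm=4 AaNNhhMM=4 AaNNhhMm=8 AaNNhhmm=4 AaNnHhMM=8 AaNnHhMm=16 AaNnHhmm=8 AaNnhhMM=8 AaNnhhMm=16 AaNnhhmm=8 AannHhMM=4 AannHhMm=8 AannHhmm=4 AannhhMM=4 AannhhMm=8 Aannhhmm=4 aaNNHhMM=2 aaNNHhMm=4 aaNNHhmm=2 aaNNhhMM=2 aaNNhhMm=4 aaNNhhmm=2 aaNnHhMM=4 aaNnHhMm=8 aaNnHhmm=4 aaNnhhMM=4 aaNnhhMm=8 aaNnhhmm=4 aannHhMM=2 aannHhMm=4 aannHhmm=2 aannhhMM=2 aannhhMm=4 aannhhmm=2
AAnnHhMM hits 2/256; gcd=2; 2÷2/256÷2 = 1/128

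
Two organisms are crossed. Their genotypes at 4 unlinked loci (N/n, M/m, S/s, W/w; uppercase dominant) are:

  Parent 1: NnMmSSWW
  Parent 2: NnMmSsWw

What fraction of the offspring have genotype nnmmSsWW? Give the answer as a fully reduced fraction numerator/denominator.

NnMmSSWW gametes: NMSW×4, NmSW×4, nMSW×4, nmSW×4
NnMmSsWw gametes: NMSW×1, NMSw×1, NMsW×1, NMsw×1, NmSW×1, NmSw×1, NmsW×1, Nmsw×1, nMSW×1, nMSw×1, nMsW×1, nMsw×1, nmSW×1, nmSw×1, nmsW×1, nmsw×1
NnMmSSWW×NnMmSsWw grid (16·16=256): NNMMSSWW=4 NNMMSSWw=4 NNMMSsWW=4 NNMMSsWw=4 NNMmSSWW=8 NNMmSSWw=8 NNMmSsWW=8 NNMmSsWw=8 NNmmSSWW=4 NNmmSSWw=4 NNmmSsWW=4 NNmmSsWw=4 NnMMSSWW=8 NnMMSSWw=8 NnMMSsWW=8 NnMMSsWw=8 NnMmSSWW=16 NnMmSSWw=16 NnMmSsWW=16 NnMmSsWw=16 NnmmSSWW=8 NnmmSSWw=8 NnmmSsWW=8 NnmmSsWw=8 nnMMSSWW=4 nnMMSSWw=4 nnMMSsWW=4 nnMMSsWw=4 nnMmSSWW=8 nnMmSSWw=8 nnMmSsWW=8 nnMmSsWw=8 nnmmSSWW=4 nnmmSSWw=4 nnmmSsWW=4 nnmmSsWw=4
nnmmSsWW hits 4/256; gcd=4; 4÷4/256÷4 = 1/64

P(nnmmSsWW) = 1/64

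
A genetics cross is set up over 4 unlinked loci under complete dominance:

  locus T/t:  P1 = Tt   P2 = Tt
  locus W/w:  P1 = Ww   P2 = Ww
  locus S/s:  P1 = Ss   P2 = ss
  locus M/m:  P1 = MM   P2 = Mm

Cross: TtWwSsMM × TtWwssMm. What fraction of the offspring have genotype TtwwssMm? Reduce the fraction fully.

P(TtwwssMm) = 1/32

TtWwSsMM gametes: TWSM×2, TWsM×2, TwSM×2, TwsM×2, tWSM×2, tWsM×2, twSM×2, twsM×2
TtWwssMm gametes: TWsM×2, TWsm×2, TwsM×2, Twsm×2, tWsM×2, tWsm×2, twsM×2, twsm×2
TtWwSsMM×TtWwssMm grid (16·16=256): TTWWSsMM=4 TTWWSsMm=4 TTWWssMM=4 TTWWssMm=4 TTWwSsMM=8 TTWwSsMm=8 TTWwssMM=8 TTWwssMm=8 TTwwSsMM=4 TTwwSsMm=4 TTwwssMM=4 TTwwssMm=4 TtWWSsMM=8 TtWWSsMm=8 TtWWssMM=8 TtWWssMm=8 TtWwSsMM=16 TtWwSsMm=16 TtWwssMM=16 TtWwssMm=16 TtwwSsMM=8 TtwwSsMm=8 TtwwssMM=8 TtwwssMm=8 ttWWSsMM=4 ttWWSsMm=4 ttWWssMM=4 ttWWssMm=4 ttWwSsMM=8 ttWwSsMm=8 ttWwssMM=8 ttWwssMm=8 ttwwSsMM=4 ttwwSsMm=4 ttwwssMM=4 ttwwssMm=4
TtwwssMm hits 8/256; gcd=8; 8÷8/256÷8 = 1/32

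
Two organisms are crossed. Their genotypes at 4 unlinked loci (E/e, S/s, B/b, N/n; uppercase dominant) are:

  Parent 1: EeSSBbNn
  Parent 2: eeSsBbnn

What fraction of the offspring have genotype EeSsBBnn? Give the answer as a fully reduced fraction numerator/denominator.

P(EeSsBBnn) = 1/32

EeSSBbNn gametes: ESBN×2, ESBn×2, ESbN×2, ESbn×2, eSBN×2, eSBn×2, eSbN×2, eSbn×2
eeSsBbnn gametes: eSBn×4, eSbn×4, esBn×4, esbn×4
EeSSBbNn×eeSsBbnn grid (16·16=256): EeSSBBNn=8 EeSSBBnn=8 EeSSBbNn=16 EeSSBbnn=16 EeSSbbNn=8 EeSSbbnn=8 EeSsBBNn=8 EeSsBBnn=8 EeSsBbNn=16 EeSsBbnn=16 EeSsbbNn=8 EeSsbbnn=8 eeSSBBNn=8 eeSSBBnn=8 eeSSBbNn=16 eeSSBbnn=16 eeSSbbNn=8 eeSSbbnn=8 eeSsBBNn=8 eeSsBBnn=8 eeSsBbNn=16 eeSsBbnn=16 eeSsbbNn=8 eeSsbbnn=8
EeSsBBnn hits 8/256; gcd=8; 8÷8/256÷8 = 1/32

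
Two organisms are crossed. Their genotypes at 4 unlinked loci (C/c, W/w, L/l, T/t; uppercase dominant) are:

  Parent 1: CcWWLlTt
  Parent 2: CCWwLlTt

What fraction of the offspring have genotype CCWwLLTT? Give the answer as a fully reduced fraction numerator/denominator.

CcWWLlTt gametes: CWLT×2, CWLt×2, CWlT×2, CWlt×2, cWLT×2, cWLt×2, cWlT×2, cWlt×2
CCWwLlTt gametes: CWLT×2, CWLt×2, CWlT×2, CWlt×2, CwLT×2, CwLt×2, CwlT×2, Cwlt×2
CcWWLlTt×CCWwLlTt grid (16·16=256): CCWWLLTT=4 CCWWLLTt=8 CCWWLLtt=4 CCWWLlTT=8 CCWWLlTt=16 CCWWLltt=8 CCWWllTT=4 CCWWllTt=8 CCWWlltt=4 CCWwLLTT=4 CCWwLLTt=8 CCWwLLtt=4 CCWwLlTT=8 CCWwLlTt=16 CCWwLltt=8 CCWwllTT=4 CCWwllTt=8 CCWwlltt=4 CcWWLLTT=4 CcWWLLTt=8 CcWWLLtt=4 CcWWLlTT=8 CcWWLlTt=16 CcWWLltt=8 CcWWllTT=4 CcWWllTt=8 CcWWlltt=4 CcWwLLTT=4 CcWwLLTt=8 CcWwLLtt=4 CcWwLlTT=8 CcWwLlTt=16 CcWwLltt=8 CcWwllTT=4 CcWwllTt=8 CcWwlltt=4
CCWwLLTT hits 4/256; gcd=4; 4÷4/256÷4 = 1/64

P(CCWwLLTT) = 1/64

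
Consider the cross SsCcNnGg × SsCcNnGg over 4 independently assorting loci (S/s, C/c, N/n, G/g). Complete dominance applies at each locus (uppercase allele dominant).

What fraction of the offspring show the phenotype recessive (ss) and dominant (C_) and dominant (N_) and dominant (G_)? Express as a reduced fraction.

P(ss C_ N_ G_) = 27/256

SsCcNnGg gametes: SCNG×1, SCNg×1, SCnG×1, SCng×1, ScNG×1, ScNg×1, ScnG×1, Scng×1, sCNG×1, sCNg×1, sCnG×1, sCng×1, scNG×1, scNg×1, scnG×1, scng×1
SsCcNnGg gametes: SCNG×1, SCNg×1, SCnG×1, SCng×1, ScNG×1, ScNg×1, ScnG×1, Scng×1, sCNG×1, sCNg×1, sCnG×1, sCng×1, scNG×1, scNg×1, scnG×1, scng×1
SsCcNnGg×SsCcNnGg grid (16·16=256): SSCCNNGG=1 SSCCNNGg=2 SSCCNNgg=1 SSCCNnGG=2 SSCCNnGg=4 SSCCNngg=2 SSCCnnGG=1 SSCCnnGg=2 SSCCnngg=1 SSCcNNGG=2 SSCcNNGg=4 SSCcNNgg=2 SSCcNnGG=4 SSCcNnGg=8 SSCcNngg=4 SSCcnnGG=2 SSCcnnGg=4 SSCcnngg=2 SSccNNGG=1 SSccNNGg=2 SSccNNgg=1 SSccNnGG=2 SSccNnGg=4 SSccNngg=2 SSccnnGG=1 SSccnnGg=2 SSccnngg=1 SsCCNNGG=2 SsCCNNGg=4 SsCCNNgg=2 SsCCNnGG=4 SsCCNnGg=8 SsCCNngg=4 SsCCnnGG=2 SsCCnnGg=4 SsCCnngg=2 SsCcNNGG=4 SsCcNNGg=8 SsCcNNgg=4 SsCcNnGG=8 SsCcNnGg=16 SsCcNngg=8 SsCcnnGG=4 SsCcnnGg=8 SsCcnngg=4 SsccNNGG=2 SsccNNGg=4 SsccNNgg=2 SsccNnGG=4 SsccNnGg=8 SsccNngg=4 SsccnnGG=2 SsccnnGg=4 Ssccnngg=2 ssCCNNGG=1 ssCCNNGg=2 ssCCNNgg=1 ssCCNnGG=2 ssCCNnGg=4 ssCCNngg=2 ssCCnnGG=1 ssCCnnGg=2 ssCCnngg=1 ssCcNNGG=2 ssCcNNGg=4 ssCcNNgg=2 ssCcNnGG=4 ssCcNnGg=8 ssCcNngg=4 ssCcnnGG=2 ssCcnnGg=4 ssCcnngg=2 ssccNNGG=1 ssccNNGg=2 ssccNNgg=1 ssccNnGG=2 ssccNnGg=4 ssccNngg=2 ssccnnGG=1 ssccnnGg=2 ssccnngg=1
ss C_ N_ G_ hits 27/256; gcd=1; 27÷1/256÷1 = 27/256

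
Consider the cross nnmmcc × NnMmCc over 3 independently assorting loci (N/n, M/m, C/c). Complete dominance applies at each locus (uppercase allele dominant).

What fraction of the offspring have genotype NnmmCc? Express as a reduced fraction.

nnmmcc gametes: nmc×8
NnMmCc gametes: NMC×1, NMc×1, NmC×1, Nmc×1, nMC×1, nMc×1, nmC×1, nmc×1
nnmmcc×NnMmCc grid (8·8=64): NnMmCc=8 NnMmcc=8 NnmmCc=8 Nnmmcc=8 nnMmCc=8 nnMmcc=8 nnmmCc=8 nnmmcc=8
NnmmCc hits 8/64; gcd=8; 8÷8/64÷8 = 1/8

P(NnmmCc) = 1/8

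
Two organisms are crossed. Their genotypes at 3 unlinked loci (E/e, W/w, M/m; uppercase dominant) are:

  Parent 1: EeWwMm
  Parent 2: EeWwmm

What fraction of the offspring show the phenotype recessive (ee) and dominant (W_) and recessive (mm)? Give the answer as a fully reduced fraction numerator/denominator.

EeWwMm gametes: EWM×1, EWm×1, EwM×1, Ewm×1, eWM×1, eWm×1, ewM×1, ewm×1
EeWwmm gametes: EWm×2, Ewm×2, eWm×2, ewm×2
EeWwMm×EeWwmm grid (8·8=64): EEWWMm=2 EEWWmm=2 EEWwMm=4 EEWwmm=4 EEwwMm=2 EEwwmm=2 EeWWMm=4 EeWWmm=4 EeWwMm=8 EeWwmm=8 EewwMm=4 Eewwmm=4 eeWWMm=2 eeWWmm=2 eeWwMm=4 eeWwmm=4 eewwMm=2 eewwmm=2
ee W_ mm hits 6/64; gcd=2; 6÷2/64÷2 = 3/32

P(ee W_ mm) = 3/32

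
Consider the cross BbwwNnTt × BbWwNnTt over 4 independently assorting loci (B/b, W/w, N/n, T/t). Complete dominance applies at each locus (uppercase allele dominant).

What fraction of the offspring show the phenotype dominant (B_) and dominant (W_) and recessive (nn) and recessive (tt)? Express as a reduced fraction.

BbwwNnTt gametes: BwNT×2, BwNt×2, BwnT×2, Bwnt×2, bwNT×2, bwNt×2, bwnT×2, bwnt×2
BbWwNnTt gametes: BWNT×1, BWNt×1, BWnT×1, BWnt×1, BwNT×1, BwNt×1, BwnT×1, Bwnt×1, bWNT×1, bWNt×1, bWnT×1, bWnt×1, bwNT×1, bwNt×1, bwnT×1, bwnt×1
BbwwNnTt×BbWwNnTt grid (16·16=256): BBWwNNTT=2 BBWwNNTt=4 BBWwNNtt=2 BBWwNnTT=4 BBWwNnTt=8 BBWwNntt=4 BBWwnnTT=2 BBWwnnTt=4 BBWwnntt=2 BBwwNNTT=2 BBwwNNTt=4 BBwwNNtt=2 BBwwNnTT=4 BBwwNnTt=8 BBwwNntt=4 BBwwnnTT=2 BBwwnnTt=4 BBwwnntt=2 BbWwNNTT=4 BbWwNNTt=8 BbWwNNtt=4 BbWwNnTT=8 BbWwNnTt=16 BbWwNntt=8 BbWwnnTT=4 BbWwnnTt=8 BbWwnntt=4 BbwwNNTT=4 BbwwNNTt=8 BbwwNNtt=4 BbwwNnTT=8 BbwwNnTt=16 BbwwNntt=8 BbwwnnTT=4 BbwwnnTt=8 Bbwwnntt=4 bbWwNNTT=2 bbWwNNTt=4 bbWwNNtt=2 bbWwNnTT=4 bbWwNnTt=8 bbWwNntt=4 bbWwnnTT=2 bbWwnnTt=4 bbWwnntt=2 bbwwNNTT=2 bbwwNNTt=4 bbwwNNtt=2 bbwwNnTT=4 bbwwNnTt=8 bbwwNntt=4 bbwwnnTT=2 bbwwnnTt=4 bbwwnntt=2
B_ W_ nn tt hits 6/256; gcd=2; 6÷2/256÷2 = 3/128

P(B_ W_ nn tt) = 3/128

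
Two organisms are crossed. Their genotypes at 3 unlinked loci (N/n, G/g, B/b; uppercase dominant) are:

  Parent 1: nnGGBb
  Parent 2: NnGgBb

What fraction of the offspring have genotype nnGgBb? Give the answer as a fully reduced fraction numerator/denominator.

P(nnGgBb) = 1/8

nnGGBb gametes: nGB×4, nGb×4
NnGgBb gametes: NGB×1, NGb×1, NgB×1, Ngb×1, nGB×1, nGb×1, ngB×1, ngb×1
nnGGBb×NnGgBb grid (8·8=64): NnGGBB=4 NnGGBb=8 NnGGbb=4 NnGgBB=4 NnGgBb=8 NnGgbb=4 nnGGBB=4 nnGGBb=8 nnGGbb=4 nnGgBB=4 nnGgBb=8 nnGgbb=4
nnGgBb hits 8/64; gcd=8; 8÷8/64÷8 = 1/8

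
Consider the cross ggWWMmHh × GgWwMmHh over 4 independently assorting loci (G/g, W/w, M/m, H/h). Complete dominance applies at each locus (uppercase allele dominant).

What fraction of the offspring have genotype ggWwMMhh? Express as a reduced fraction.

P(ggWwMMhh) = 1/64

ggWWMmHh gametes: gWMH×4, gWMh×4, gWmH×4, gWmh×4
GgWwMmHh gametes: GWMH×1, GWMh×1, GWmH×1, GWmh×1, GwMH×1, GwMh×1, GwmH×1, Gwmh×1, gWMH×1, gWMh×1, gWmH×1, gWmh×1, gwMH×1, gwMh×1, gwmH×1, gwmh×1
ggWWMmHh×GgWwMmHh grid (16·16=256): GgWWMMHH=4 GgWWMMHh=8 GgWWMMhh=4 GgWWMmHH=8 GgWWMmHh=16 GgWWMmhh=8 GgWWmmHH=4 GgWWmmHh=8 GgWWmmhh=4 GgWwMMHH=4 GgWwMMHh=8 GgWwMMhh=4 GgWwMmHH=8 GgWwMmHh=16 GgWwMmhh=8 GgWwmmHH=4 GgWwmmHh=8 GgWwmmhh=4 ggWWMMHH=4 ggWWMMHh=8 ggWWMMhh=4 ggWWMmHH=8 ggWWMmHh=16 ggWWMmhh=8 ggWWmmHH=4 ggWWmmHh=8 ggWWmmhh=4 ggWwMMHH=4 ggWwMMHh=8 ggWwMMhh=4 ggWwMmHH=8 ggWwMmHh=16 ggWwMmhh=8 ggWwmmHH=4 ggWwmmHh=8 ggWwmmhh=4
ggWwMMhh hits 4/256; gcd=4; 4÷4/256÷4 = 1/64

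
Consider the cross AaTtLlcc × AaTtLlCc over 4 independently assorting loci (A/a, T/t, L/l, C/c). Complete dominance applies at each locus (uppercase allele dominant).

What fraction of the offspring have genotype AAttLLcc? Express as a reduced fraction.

AaTtLlcc gametes: ATLc×2, ATlc×2, AtLc×2, Atlc×2, aTLc×2, aTlc×2, atLc×2, atlc×2
AaTtLlCc gametes: ATLC×1, ATLc×1, ATlC×1, ATlc×1, AtLC×1, AtLc×1, AtlC×1, Atlc×1, aTLC×1, aTLc×1, aTlC×1, aTlc×1, atLC×1, atLc×1, atlC×1, atlc×1
AaTtLlcc×AaTtLlCc grid (16·16=256): AATTLLCc=2 AATTLLcc=2 AATTLlCc=4 AATTLlcc=4 AATTllCc=2 AATTllcc=2 AATtLLCc=4 AATtLLcc=4 AATtLlCc=8 AATtLlcc=8 AATtllCc=4 AATtllcc=4 AAttLLCc=2 AAttLLcc=2 AAttLlCc=4 AAttLlcc=4 AAttllCc=2 AAttllcc=2 AaTTLLCc=4 AaTTLLcc=4 AaTTLlCc=8 AaTTLlcc=8 AaTTllCc=4 AaTTllcc=4 AaTtLLCc=8 AaTtLLcc=8 AaTtLlCc=16 AaTtLlcc=16 AaTtllCc=8 AaTtllcc=8 AattLLCc=4 AattLLcc=4 AattLlCc=8 AattLlcc=8 AattllCc=4 Aattllcc=4 aaTTLLCc=2 aaTTLLcc=2 aaTTLlCc=4 aaTTLlcc=4 aaTTllCc=2 aaTTllcc=2 aaTtLLCc=4 aaTtLLcc=4 aaTtLlCc=8 aaTtLlcc=8 aaTtllCc=4 aaTtllcc=4 aattLLCc=2 aattLLcc=2 aattLlCc=4 aattLlcc=4 aattllCc=2 aattllcc=2
AAttLLcc hits 2/256; gcd=2; 2÷2/256÷2 = 1/128

P(AAttLLcc) = 1/128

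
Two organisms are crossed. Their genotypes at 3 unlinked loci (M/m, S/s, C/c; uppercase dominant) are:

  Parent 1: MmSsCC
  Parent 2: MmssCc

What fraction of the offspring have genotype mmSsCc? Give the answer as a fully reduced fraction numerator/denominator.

P(mmSsCc) = 1/16

MmSsCC gametes: MSC×2, MsC×2, mSC×2, msC×2
MmssCc gametes: MsC×2, Msc×2, msC×2, msc×2
MmSsCC×MmssCc grid (8·8=64): MMSsCC=4 MMSsCc=4 MMssCC=4 MMssCc=4 MmSsCC=8 MmSsCc=8 MmssCC=8 MmssCc=8 mmSsCC=4 mmSsCc=4 mmssCC=4 mmssCc=4
mmSsCc hits 4/64; gcd=4; 4÷4/64÷4 = 1/16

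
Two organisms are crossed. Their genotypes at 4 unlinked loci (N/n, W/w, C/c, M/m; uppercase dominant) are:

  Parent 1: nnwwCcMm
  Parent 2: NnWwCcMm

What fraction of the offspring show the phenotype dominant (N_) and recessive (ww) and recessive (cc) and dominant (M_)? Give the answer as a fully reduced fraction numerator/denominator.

nnwwCcMm gametes: nwCM×4, nwCm×4, nwcM×4, nwcm×4
NnWwCcMm gametes: NWCM×1, NWCm×1, NWcM×1, NWcm×1, NwCM×1, NwCm×1, NwcM×1, Nwcm×1, nWCM×1, nWCm×1, nWcM×1, nWcm×1, nwCM×1, nwCm×1, nwcM×1, nwcm×1
nnwwCcMm×NnWwCcMm grid (16·16=256): NnWwCCMM=4 NnWwCCMm=8 NnWwCCmm=4 NnWwCcMM=8 NnWwCcMm=16 NnWwCcmm=8 NnWwccMM=4 NnWwccMm=8 NnWwccmm=4 NnwwCCMM=4 NnwwCCMm=8 NnwwCCmm=4 NnwwCcMM=8 NnwwCcMm=16 NnwwCcmm=8 NnwwccMM=4 NnwwccMm=8 Nnwwccmm=4 nnWwCCMM=4 nnWwCCMm=8 nnWwCCmm=4 nnWwCcMM=8 nnWwCcMm=16 nnWwCcmm=8 nnWwccMM=4 nnWwccMm=8 nnWwccmm=4 nnwwCCMM=4 nnwwCCMm=8 nnwwCCmm=4 nnwwCcMM=8 nnwwCcMm=16 nnwwCcmm=8 nnwwccMM=4 nnwwccMm=8 nnwwccmm=4
N_ ww cc M_ hits 12/256; gcd=4; 12÷4/256÷4 = 3/64

P(N_ ww cc M_) = 3/64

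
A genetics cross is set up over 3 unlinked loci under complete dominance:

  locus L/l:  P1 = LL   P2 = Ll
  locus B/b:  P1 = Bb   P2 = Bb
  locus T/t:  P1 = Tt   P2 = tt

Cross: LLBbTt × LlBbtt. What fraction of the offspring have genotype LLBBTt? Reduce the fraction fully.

LLBbTt gametes: LBT×2, LBt×2, LbT×2, Lbt×2
LlBbtt gametes: LBt×2, Lbt×2, lBt×2, lbt×2
LLBbTt×LlBbtt grid (8·8=64): LLBBTt=4 LLBBtt=4 LLBbTt=8 LLBbtt=8 LLbbTt=4 LLbbtt=4 LlBBTt=4 LlBBtt=4 LlBbTt=8 LlBbtt=8 LlbbTt=4 Llbbtt=4
LLBBTt hits 4/64; gcd=4; 4÷4/64÷4 = 1/16

P(LLBBTt) = 1/16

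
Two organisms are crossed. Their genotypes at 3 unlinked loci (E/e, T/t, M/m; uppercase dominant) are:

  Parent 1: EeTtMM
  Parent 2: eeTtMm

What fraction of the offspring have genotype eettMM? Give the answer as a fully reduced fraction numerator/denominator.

EeTtMM gametes: ETM×2, EtM×2, eTM×2, etM×2
eeTtMm gametes: eTM×2, eTm×2, etM×2, etm×2
EeTtMM×eeTtMm grid (8·8=64): EeTTMM=4 EeTTMm=4 EeTtMM=8 EeTtMm=8 EettMM=4 EettMm=4 eeTTMM=4 eeTTMm=4 eeTtMM=8 eeTtMm=8 eettMM=4 eettMm=4
eettMM hits 4/64; gcd=4; 4÷4/64÷4 = 1/16

P(eettMM) = 1/16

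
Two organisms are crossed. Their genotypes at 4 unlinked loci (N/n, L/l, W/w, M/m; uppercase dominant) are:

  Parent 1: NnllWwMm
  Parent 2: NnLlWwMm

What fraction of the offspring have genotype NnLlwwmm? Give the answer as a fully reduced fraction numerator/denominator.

NnllWwMm gametes: NlWM×2, NlWm×2, NlwM×2, Nlwm×2, nlWM×2, nlWm×2, nlwM×2, nlwm×2
NnLlWwMm gametes: NLWM×1, NLWm×1, NLwM×1, NLwm×1, NlWM×1, NlWm×1, NlwM×1, Nlwm×1, nLWM×1, nLWm×1, nLwM×1, nLwm×1, nlWM×1, nlWm×1, nlwM×1, nlwm×1
NnllWwMm×NnLlWwMm grid (16·16=256): NNLlWWMM=2 NNLlWWMm=4 NNLlWWmm=2 NNLlWwMM=4 NNLlWwMm=8 NNLlWwmm=4 NNLlwwMM=2 NNLlwwMm=4 NNLlwwmm=2 NNllWWMM=2 NNllWWMm=4 NNllWWmm=2 NNllWwMM=4 NNllWwMm=8 NNllWwmm=4 NNllwwMM=2 NNllwwMm=4 NNllwwmm=2 NnLlWWMM=4 NnLlWWMm=8 NnLlWWmm=4 NnLlWwMM=8 NnLlWwMm=16 NnLlWwmm=8 NnLlwwMM=4 NnLlwwMm=8 NnLlwwmm=4 NnllWWMM=4 NnllWWMm=8 NnllWWmm=4 NnllWwMM=8 NnllWwMm=16 NnllWwmm=8 NnllwwMM=4 NnllwwMm=8 Nnllwwmm=4 nnLlWWMM=2 nnLlWWMm=4 nnLlWWmm=2 nnLlWwMM=4 nnLlWwMm=8 nnLlWwmm=4 nnLlwwMM=2 nnLlwwMm=4 nnLlwwmm=2 nnllWWMM=2 nnllWWMm=4 nnllWWmm=2 nnllWwMM=4 nnllWwMm=8 nnllWwmm=4 nnllwwMM=2 nnllwwMm=4 nnllwwmm=2
NnLlwwmm hits 4/256; gcd=4; 4÷4/256÷4 = 1/64

P(NnLlwwmm) = 1/64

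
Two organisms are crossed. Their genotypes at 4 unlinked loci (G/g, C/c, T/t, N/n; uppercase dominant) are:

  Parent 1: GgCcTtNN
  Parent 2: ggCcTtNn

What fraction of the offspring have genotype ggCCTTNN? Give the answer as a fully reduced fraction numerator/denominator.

P(ggCCTTNN) = 1/64

GgCcTtNN gametes: GCTN×2, GCtN×2, GcTN×2, GctN×2, gCTN×2, gCtN×2, gcTN×2, gctN×2
ggCcTtNn gametes: gCTN×2, gCTn×2, gCtN×2, gCtn×2, gcTN×2, gcTn×2, gctN×2, gctn×2
GgCcTtNN×ggCcTtNn grid (16·16=256): GgCCTTNN=4 GgCCTTNn=4 GgCCTtNN=8 GgCCTtNn=8 GgCCttNN=4 GgCCttNn=4 GgCcTTNN=8 GgCcTTNn=8 GgCcTtNN=16 GgCcTtNn=16 GgCcttNN=8 GgCcttNn=8 GgccTTNN=4 GgccTTNn=4 GgccTtNN=8 GgccTtNn=8 GgccttNN=4 GgccttNn=4 ggCCTTNN=4 ggCCTTNn=4 ggCCTtNN=8 ggCCTtNn=8 ggCCttNN=4 ggCCttNn=4 ggCcTTNN=8 ggCcTTNn=8 ggCcTtNN=16 ggCcTtNn=16 ggCcttNN=8 ggCcttNn=8 ggccTTNN=4 ggccTTNn=4 ggccTtNN=8 ggccTtNn=8 ggccttNN=4 ggccttNn=4
ggCCTTNN hits 4/256; gcd=4; 4÷4/256÷4 = 1/64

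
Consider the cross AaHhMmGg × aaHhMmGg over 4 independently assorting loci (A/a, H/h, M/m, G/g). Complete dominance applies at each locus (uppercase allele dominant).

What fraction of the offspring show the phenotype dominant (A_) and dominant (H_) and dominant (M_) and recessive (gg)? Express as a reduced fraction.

AaHhMmGg gametes: AHMG×1, AHMg×1, AHmG×1, AHmg×1, AhMG×1, AhMg×1, AhmG×1, Ahmg×1, aHMG×1, aHMg×1, aHmG×1, aHmg×1, ahMG×1, ahMg×1, ahmG×1, ahmg×1
aaHhMmGg gametes: aHMG×2, aHMg×2, aHmG×2, aHmg×2, ahMG×2, ahMg×2, ahmG×2, ahmg×2
AaHhMmGg×aaHhMmGg grid (16·16=256): AaHHMMGG=2 AaHHMMGg=4 AaHHMMgg=2 AaHHMmGG=4 AaHHMmGg=8 AaHHMmgg=4 AaHHmmGG=2 AaHHmmGg=4 AaHHmmgg=2 AaHhMMGG=4 AaHhMMGg=8 AaHhMMgg=4 AaHhMmGG=8 AaHhMmGg=16 AaHhMmgg=8 AaHhmmGG=4 AaHhmmGg=8 AaHhmmgg=4 AahhMMGG=2 AahhMMGg=4 AahhMMgg=2 AahhMmGG=4 AahhMmGg=8 AahhMmgg=4 AahhmmGG=2 AahhmmGg=4 Aahhmmgg=2 aaHHMMGG=2 aaHHMMGg=4 aaHHMMgg=2 aaHHMmGG=4 aaHHMmGg=8 aaHHMmgg=4 aaHHmmGG=2 aaHHmmGg=4 aaHHmmgg=2 aaHhMMGG=4 aaHhMMGg=8 aaHhMMgg=4 aaHhMmGG=8 aaHhMmGg=16 aaHhMmgg=8 aaHhmmGG=4 aaHhmmGg=8 aaHhmmgg=4 aahhMMGG=2 aahhMMGg=4 aahhMMgg=2 aahhMmGG=4 aahhMmGg=8 aahhMmgg=4 aahhmmGG=2 aahhmmGg=4 aahhmmgg=2
A_ H_ M_ gg hits 18/256; gcd=2; 18÷2/256÷2 = 9/128

P(A_ H_ M_ gg) = 9/128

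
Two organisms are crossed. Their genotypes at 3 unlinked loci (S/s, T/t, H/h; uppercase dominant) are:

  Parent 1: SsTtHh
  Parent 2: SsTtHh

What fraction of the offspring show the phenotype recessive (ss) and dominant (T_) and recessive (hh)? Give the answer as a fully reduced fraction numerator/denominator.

SsTtHh gametes: STH×1, STh×1, StH×1, Sth×1, sTH×1, sTh×1, stH×1, sth×1
SsTtHh gametes: STH×1, STh×1, StH×1, Sth×1, sTH×1, sTh×1, stH×1, sth×1
SsTtHh×SsTtHh grid (8·8=64): SSTTHH=1 SSTTHh=2 SSTThh=1 SSTtHH=2 SSTtHh=4 SSTthh=2 SSttHH=1 SSttHh=2 SStthh=1 SsTTHH=2 SsTTHh=4 SsTThh=2 SsTtHH=4 SsTtHh=8 SsTthh=4 SsttHH=2 SsttHh=4 Sstthh=2 ssTTHH=1 ssTTHh=2 ssTThh=1 ssTtHH=2 ssTtHh=4 ssTthh=2 ssttHH=1 ssttHh=2 sstthh=1
ss T_ hh hits 3/64; gcd=1; 3÷1/64÷1 = 3/64

P(ss T_ hh) = 3/64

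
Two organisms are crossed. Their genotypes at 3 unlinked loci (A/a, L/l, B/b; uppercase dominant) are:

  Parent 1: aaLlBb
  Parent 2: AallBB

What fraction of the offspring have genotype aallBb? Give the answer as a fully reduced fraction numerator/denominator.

aaLlBb gametes: aLB×2, aLb×2, alB×2, alb×2
AallBB gametes: AlB×4, alB×4
aaLlBb×AallBB grid (8·8=64): AaLlBB=8 AaLlBb=8 AallBB=8 AallBb=8 aaLlBB=8 aaLlBb=8 aallBB=8 aallBb=8
aallBb hits 8/64; gcd=8; 8÷8/64÷8 = 1/8

P(aallBb) = 1/8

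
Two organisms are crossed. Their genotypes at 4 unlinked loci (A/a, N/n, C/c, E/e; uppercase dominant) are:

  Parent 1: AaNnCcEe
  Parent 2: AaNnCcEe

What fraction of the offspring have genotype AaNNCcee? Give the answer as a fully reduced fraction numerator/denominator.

P(AaNNCcee) = 1/64

AaNnCcEe gametes: ANCE×1, ANCe×1, ANcE×1, ANce×1, AnCE×1, AnCe×1, AncE×1, Ance×1, aNCE×1, aNCe×1, aNcE×1, aNce×1, anCE×1, anCe×1, ancE×1, ance×1
AaNnCcEe gametes: ANCE×1, ANCe×1, ANcE×1, ANce×1, AnCE×1, AnCe×1, AncE×1, Ance×1, aNCE×1, aNCe×1, aNcE×1, aNce×1, anCE×1, anCe×1, ancE×1, ance×1
AaNnCcEe×AaNnCcEe grid (16·16=256): AANNCCEE=1 AANNCCEe=2 AANNCCee=1 AANNCcEE=2 AANNCcEe=4 AANNCcee=2 AANNccEE=1 AANNccEe=2 AANNccee=1 AANnCCEE=2 AANnCCEe=4 AANnCCee=2 AANnCcEE=4 AANnCcEe=8 AANnCcee=4 AANnccEE=2 AANnccEe=4 AANnccee=2 AAnnCCEE=1 AAnnCCEe=2 AAnnCCee=1 AAnnCcEE=2 AAnnCcEe=4 AAnnCcee=2 AAnnccEE=1 AAnnccEe=2 AAnnccee=1 AaNNCCEE=2 AaNNCCEe=4 AaNNCCee=2 AaNNCcEE=4 AaNNCcEe=8 AaNNCcee=4 AaNNccEE=2 AaNNccEe=4 AaNNccee=2 AaNnCCEE=4 AaNnCCEe=8 AaNnCCee=4 AaNnCcEE=8 AaNnCcEe=16 AaNnCcee=8 AaNnccEE=4 AaNnccEe=8 AaNnccee=4 AannCCEE=2 AannCCEe=4 AannCCee=2 AannCcEE=4 AannCcEe=8 AannCcee=4 AannccEE=2 AannccEe=4 Aannccee=2 aaNNCCEE=1 aaNNCCEe=2 aaNNCCee=1 aaNNCcEE=2 aaNNCcEe=4 aaNNCcee=2 aaNNccEE=1 aaNNccEe=2 aaNNccee=1 aaNnCCEE=2 aaNnCCEe=4 aaNnCCee=2 aaNnCcEE=4 aaNnCcEe=8 aaNnCcee=4 aaNnccEE=2 aaNnccEe=4 aaNnccee=2 aannCCEE=1 aannCCEe=2 aannCCee=1 aannCcEE=2 aannCcEe=4 aannCcee=2 aannccEE=1 aannccEe=2 aannccee=1
AaNNCcee hits 4/256; gcd=4; 4÷4/256÷4 = 1/64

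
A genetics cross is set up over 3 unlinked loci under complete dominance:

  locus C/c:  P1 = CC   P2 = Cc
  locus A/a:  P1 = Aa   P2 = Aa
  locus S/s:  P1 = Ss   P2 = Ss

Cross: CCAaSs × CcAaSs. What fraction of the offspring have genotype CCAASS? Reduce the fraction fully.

P(CCAASS) = 1/32

CCAaSs gametes: CAS×2, CAs×2, CaS×2, Cas×2
CcAaSs gametes: CAS×1, CAs×1, CaS×1, Cas×1, cAS×1, cAs×1, caS×1, cas×1
CCAaSs×CcAaSs grid (8·8=64): CCAASS=2 CCAASs=4 CCAAss=2 CCAaSS=4 CCAaSs=8 CCAass=4 CCaaSS=2 CCaaSs=4 CCaass=2 CcAASS=2 CcAASs=4 CcAAss=2 CcAaSS=4 CcAaSs=8 CcAass=4 CcaaSS=2 CcaaSs=4 Ccaass=2
CCAASS hits 2/64; gcd=2; 2÷2/64÷2 = 1/32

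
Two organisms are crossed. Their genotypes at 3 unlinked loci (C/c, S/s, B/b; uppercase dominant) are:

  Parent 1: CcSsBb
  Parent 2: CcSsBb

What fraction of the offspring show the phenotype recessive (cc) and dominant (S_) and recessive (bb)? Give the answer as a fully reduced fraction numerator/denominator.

CcSsBb gametes: CSB×1, CSb×1, CsB×1, Csb×1, cSB×1, cSb×1, csB×1, csb×1
CcSsBb gametes: CSB×1, CSb×1, CsB×1, Csb×1, cSB×1, cSb×1, csB×1, csb×1
CcSsBb×CcSsBb grid (8·8=64): CCSSBB=1 CCSSBb=2 CCSSbb=1 CCSsBB=2 CCSsBb=4 CCSsbb=2 CCssBB=1 CCssBb=2 CCssbb=1 CcSSBB=2 CcSSBb=4 CcSSbb=2 CcSsBB=4 CcSsBb=8 CcSsbb=4 CcssBB=2 CcssBb=4 Ccssbb=2 ccSSBB=1 ccSSBb=2 ccSSbb=1 ccSsBB=2 ccSsBb=4 ccSsbb=2 ccssBB=1 ccssBb=2 ccssbb=1
cc S_ bb hits 3/64; gcd=1; 3÷1/64÷1 = 3/64

P(cc S_ bb) = 3/64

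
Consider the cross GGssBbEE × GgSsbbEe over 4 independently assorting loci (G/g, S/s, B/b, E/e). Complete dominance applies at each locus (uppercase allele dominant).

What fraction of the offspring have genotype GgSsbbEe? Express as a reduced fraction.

GGssBbEE gametes: GsBE×8, GsbE×8
GgSsbbEe gametes: GSbE×2, GSbe×2, GsbE×2, Gsbe×2, gSbE×2, gSbe×2, gsbE×2, gsbe×2
GGssBbEE×GgSsbbEe grid (16·16=256): GGSsBbEE=16 GGSsBbEe=16 GGSsbbEE=16 GGSsbbEe=16 GGssBbEE=16 GGssBbEe=16 GGssbbEE=16 GGssbbEe=16 GgSsBbEE=16 GgSsBbEe=16 GgSsbbEE=16 GgSsbbEe=16 GgssBbEE=16 GgssBbEe=16 GgssbbEE=16 GgssbbEe=16
GgSsbbEe hits 16/256; gcd=16; 16÷16/256÷16 = 1/16

P(GgSsbbEe) = 1/16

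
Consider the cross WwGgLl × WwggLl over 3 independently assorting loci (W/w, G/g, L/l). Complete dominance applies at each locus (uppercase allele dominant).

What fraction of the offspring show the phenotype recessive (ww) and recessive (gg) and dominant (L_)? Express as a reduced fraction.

WwGgLl gametes: WGL×1, WGl×1, WgL×1, Wgl×1, wGL×1, wGl×1, wgL×1, wgl×1
WwggLl gametes: WgL×2, Wgl×2, wgL×2, wgl×2
WwGgLl×WwggLl grid (8·8=64): WWGgLL=2 WWGgLl=4 WWGgll=2 WWggLL=2 WWggLl=4 WWggll=2 WwGgLL=4 WwGgLl=8 WwGgll=4 WwggLL=4 WwggLl=8 Wwggll=4 wwGgLL=2 wwGgLl=4 wwGgll=2 wwggLL=2 wwggLl=4 wwggll=2
ww gg L_ hits 6/64; gcd=2; 6÷2/64÷2 = 3/32

P(ww gg L_) = 3/32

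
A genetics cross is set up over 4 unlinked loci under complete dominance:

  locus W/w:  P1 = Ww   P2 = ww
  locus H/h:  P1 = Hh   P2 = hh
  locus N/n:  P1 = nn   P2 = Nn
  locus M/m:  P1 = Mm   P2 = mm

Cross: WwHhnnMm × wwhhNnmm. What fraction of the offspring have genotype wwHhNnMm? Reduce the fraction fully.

P(wwHhNnMm) = 1/16

WwHhnnMm gametes: WHnM×2, WHnm×2, WhnM×2, Whnm×2, wHnM×2, wHnm×2, whnM×2, whnm×2
wwhhNnmm gametes: whNm×8, whnm×8
WwHhnnMm×wwhhNnmm grid (16·16=256): WwHhNnMm=16 WwHhNnmm=16 WwHhnnMm=16 WwHhnnmm=16 WwhhNnMm=16 WwhhNnmm=16 WwhhnnMm=16 Wwhhnnmm=16 wwHhNnMm=16 wwHhNnmm=16 wwHhnnMm=16 wwHhnnmm=16 wwhhNnMm=16 wwhhNnmm=16 wwhhnnMm=16 wwhhnnmm=16
wwHhNnMm hits 16/256; gcd=16; 16÷16/256÷16 = 1/16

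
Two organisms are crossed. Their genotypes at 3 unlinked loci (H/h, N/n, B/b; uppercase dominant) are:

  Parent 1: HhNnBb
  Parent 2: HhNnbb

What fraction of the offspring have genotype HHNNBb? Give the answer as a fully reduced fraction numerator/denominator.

P(HHNNBb) = 1/32

HhNnBb gametes: HNB×1, HNb×1, HnB×1, Hnb×1, hNB×1, hNb×1, hnB×1, hnb×1
HhNnbb gametes: HNb×2, Hnb×2, hNb×2, hnb×2
HhNnBb×HhNnbb grid (8·8=64): HHNNBb=2 HHNNbb=2 HHNnBb=4 HHNnbb=4 HHnnBb=2 HHnnbb=2 HhNNBb=4 HhNNbb=4 HhNnBb=8 HhNnbb=8 HhnnBb=4 Hhnnbb=4 hhNNBb=2 hhNNbb=2 hhNnBb=4 hhNnbb=4 hhnnBb=2 hhnnbb=2
HHNNBb hits 2/64; gcd=2; 2÷2/64÷2 = 1/32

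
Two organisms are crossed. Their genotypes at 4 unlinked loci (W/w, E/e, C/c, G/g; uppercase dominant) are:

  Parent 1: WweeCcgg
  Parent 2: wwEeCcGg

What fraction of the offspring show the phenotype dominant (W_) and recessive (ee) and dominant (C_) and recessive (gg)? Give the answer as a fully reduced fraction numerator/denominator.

P(W_ ee C_ gg) = 3/32

WweeCcgg gametes: WeCg×4, Wecg×4, weCg×4, wecg×4
wwEeCcGg gametes: wECG×2, wECg×2, wEcG×2, wEcg×2, weCG×2, weCg×2, wecG×2, wecg×2
WweeCcgg×wwEeCcGg grid (16·16=256): WwEeCCGg=8 WwEeCCgg=8 WwEeCcGg=16 WwEeCcgg=16 WwEeccGg=8 WwEeccgg=8 WweeCCGg=8 WweeCCgg=8 WweeCcGg=16 WweeCcgg=16 WweeccGg=8 Wweeccgg=8 wwEeCCGg=8 wwEeCCgg=8 wwEeCcGg=16 wwEeCcgg=16 wwEeccGg=8 wwEeccgg=8 wweeCCGg=8 wweeCCgg=8 wweeCcGg=16 wweeCcgg=16 wweeccGg=8 wweeccgg=8
W_ ee C_ gg hits 24/256; gcd=8; 24÷8/256÷8 = 3/32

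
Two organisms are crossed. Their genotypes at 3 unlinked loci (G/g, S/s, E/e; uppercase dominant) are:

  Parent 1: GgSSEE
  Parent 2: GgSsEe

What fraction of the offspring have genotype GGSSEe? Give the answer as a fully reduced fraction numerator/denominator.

GgSSEE gametes: GSE×4, gSE×4
GgSsEe gametes: GSE×1, GSe×1, GsE×1, Gse×1, gSE×1, gSe×1, gsE×1, gse×1
GgSSEE×GgSsEe grid (8·8=64): GGSSEE=4 GGSSEe=4 GGSsEE=4 GGSsEe=4 GgSSEE=8 GgSSEe=8 GgSsEE=8 GgSsEe=8 ggSSEE=4 ggSSEe=4 ggSsEE=4 ggSsEe=4
GGSSEe hits 4/64; gcd=4; 4÷4/64÷4 = 1/16

P(GGSSEe) = 1/16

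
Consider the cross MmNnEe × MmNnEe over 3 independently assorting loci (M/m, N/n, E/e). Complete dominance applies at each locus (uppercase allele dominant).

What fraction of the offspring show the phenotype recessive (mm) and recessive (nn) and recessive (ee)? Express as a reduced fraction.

MmNnEe gametes: MNE×1, MNe×1, MnE×1, Mne×1, mNE×1, mNe×1, mnE×1, mne×1
MmNnEe gametes: MNE×1, MNe×1, MnE×1, Mne×1, mNE×1, mNe×1, mnE×1, mne×1
MmNnEe×MmNnEe grid (8·8=64): MMNNEE=1 MMNNEe=2 MMNNee=1 MMNnEE=2 MMNnEe=4 MMNnee=2 MMnnEE=1 MMnnEe=2 MMnnee=1 MmNNEE=2 MmNNEe=4 MmNNee=2 MmNnEE=4 MmNnEe=8 MmNnee=4 MmnnEE=2 MmnnEe=4 Mmnnee=2 mmNNEE=1 mmNNEe=2 mmNNee=1 mmNnEE=2 mmNnEe=4 mmNnee=2 mmnnEE=1 mmnnEe=2 mmnnee=1
mm nn ee hits 1/64; gcd=1; 1÷1/64÷1 = 1/64

P(mm nn ee) = 1/64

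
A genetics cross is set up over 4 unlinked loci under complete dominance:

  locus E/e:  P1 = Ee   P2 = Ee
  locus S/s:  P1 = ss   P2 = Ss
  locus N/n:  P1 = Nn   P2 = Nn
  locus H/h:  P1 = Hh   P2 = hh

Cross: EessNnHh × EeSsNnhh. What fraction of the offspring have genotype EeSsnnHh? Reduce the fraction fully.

EessNnHh gametes: EsNH×2, EsNh×2, EsnH×2, Esnh×2, esNH×2, esNh×2, esnH×2, esnh×2
EeSsNnhh gametes: ESNh×2, ESnh×2, EsNh×2, Esnh×2, eSNh×2, eSnh×2, esNh×2, esnh×2
EessNnHh×EeSsNnhh grid (16·16=256): EESsNNHh=4 EESsNNhh=4 EESsNnHh=8 EESsNnhh=8 EESsnnHh=4 EESsnnhh=4 EEssNNHh=4 EEssNNhh=4 EEssNnHh=8 EEssNnhh=8 EEssnnHh=4 EEssnnhh=4 EeSsNNHh=8 EeSsNNhh=8 EeSsNnHh=16 EeSsNnhh=16 EeSsnnHh=8 EeSsnnhh=8 EessNNHh=8 EessNNhh=8 EessNnHh=16 EessNnhh=16 EessnnHh=8 Eessnnhh=8 eeSsNNHh=4 eeSsNNhh=4 eeSsNnHh=8 eeSsNnhh=8 eeSsnnHh=4 eeSsnnhh=4 eessNNHh=4 eessNNhh=4 eessNnHh=8 eessNnhh=8 eessnnHh=4 eessnnhh=4
EeSsnnHh hits 8/256; gcd=8; 8÷8/256÷8 = 1/32

P(EeSsnnHh) = 1/32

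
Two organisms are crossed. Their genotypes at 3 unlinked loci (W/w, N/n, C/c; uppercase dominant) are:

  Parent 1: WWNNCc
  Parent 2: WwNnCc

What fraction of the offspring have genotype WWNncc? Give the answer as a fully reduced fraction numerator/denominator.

P(WWNncc) = 1/16

WWNNCc gametes: WNC×4, WNc×4
WwNnCc gametes: WNC×1, WNc×1, WnC×1, Wnc×1, wNC×1, wNc×1, wnC×1, wnc×1
WWNNCc×WwNnCc grid (8·8=64): WWNNCC=4 WWNNCc=8 WWNNcc=4 WWNnCC=4 WWNnCc=8 WWNncc=4 WwNNCC=4 WwNNCc=8 WwNNcc=4 WwNnCC=4 WwNnCc=8 WwNncc=4
WWNncc hits 4/64; gcd=4; 4÷4/64÷4 = 1/16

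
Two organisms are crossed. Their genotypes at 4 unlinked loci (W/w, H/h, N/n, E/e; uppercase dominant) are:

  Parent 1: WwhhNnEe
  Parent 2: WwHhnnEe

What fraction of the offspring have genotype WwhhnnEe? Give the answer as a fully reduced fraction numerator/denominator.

P(WwhhnnEe) = 1/16

WwhhNnEe gametes: WhNE×2, WhNe×2, WhnE×2, Whne×2, whNE×2, whNe×2, whnE×2, whne×2
WwHhnnEe gametes: WHnE×2, WHne×2, WhnE×2, Whne×2, wHnE×2, wHne×2, whnE×2, whne×2
WwhhNnEe×WwHhnnEe grid (16·16=256): WWHhNnEE=4 WWHhNnEe=8 WWHhNnee=4 WWHhnnEE=4 WWHhnnEe=8 WWHhnnee=4 WWhhNnEE=4 WWhhNnEe=8 WWhhNnee=4 WWhhnnEE=4 WWhhnnEe=8 WWhhnnee=4 WwHhNnEE=8 WwHhNnEe=16 WwHhNnee=8 WwHhnnEE=8 WwHhnnEe=16 WwHhnnee=8 WwhhNnEE=8 WwhhNnEe=16 WwhhNnee=8 WwhhnnEE=8 WwhhnnEe=16 Wwhhnnee=8 wwHhNnEE=4 wwHhNnEe=8 wwHhNnee=4 wwHhnnEE=4 wwHhnnEe=8 wwHhnnee=4 wwhhNnEE=4 wwhhNnEe=8 wwhhNnee=4 wwhhnnEE=4 wwhhnnEe=8 wwhhnnee=4
WwhhnnEe hits 16/256; gcd=16; 16÷16/256÷16 = 1/16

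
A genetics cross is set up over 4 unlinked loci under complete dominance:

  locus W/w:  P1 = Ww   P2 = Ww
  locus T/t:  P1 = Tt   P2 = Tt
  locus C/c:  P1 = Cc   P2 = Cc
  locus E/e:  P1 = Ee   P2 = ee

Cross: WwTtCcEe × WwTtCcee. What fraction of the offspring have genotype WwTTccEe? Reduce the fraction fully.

WwTtCcEe gametes: WTCE×1, WTCe×1, WTcE×1, WTce×1, WtCE×1, WtCe×1, WtcE×1, Wtce×1, wTCE×1, wTCe×1, wTcE×1, wTce×1, wtCE×1, wtCe×1, wtcE×1, wtce×1
WwTtCcee gametes: WTCe×2, WTce×2, WtCe×2, Wtce×2, wTCe×2, wTce×2, wtCe×2, wtce×2
WwTtCcEe×WwTtCcee grid (16·16=256): WWTTCCEe=2 WWTTCCee=2 WWTTCcEe=4 WWTTCcee=4 WWTTccEe=2 WWTTccee=2 WWTtCCEe=4 WWTtCCee=4 WWTtCcEe=8 WWTtCcee=8 WWTtccEe=4 WWTtccee=4 WWttCCEe=2 WWttCCee=2 WWttCcEe=4 WWttCcee=4 WWttccEe=2 WWttccee=2 WwTTCCEe=4 WwTTCCee=4 WwTTCcEe=8 WwTTCcee=8 WwTTccEe=4 WwTTccee=4 WwTtCCEe=8 WwTtCCee=8 WwTtCcEe=16 WwTtCcee=16 WwTtccEe=8 WwTtccee=8 WwttCCEe=4 WwttCCee=4 WwttCcEe=8 WwttCcee=8 WwttccEe=4 Wwttccee=4 wwTTCCEe=2 wwTTCCee=2 wwTTCcEe=4 wwTTCcee=4 wwTTccEe=2 wwTTccee=2 wwTtCCEe=4 wwTtCCee=4 wwTtCcEe=8 wwTtCcee=8 wwTtccEe=4 wwTtccee=4 wwttCCEe=2 wwttCCee=2 wwttCcEe=4 wwttCcee=4 wwttccEe=2 wwttccee=2
WwTTccEe hits 4/256; gcd=4; 4÷4/256÷4 = 1/64

P(WwTTccEe) = 1/64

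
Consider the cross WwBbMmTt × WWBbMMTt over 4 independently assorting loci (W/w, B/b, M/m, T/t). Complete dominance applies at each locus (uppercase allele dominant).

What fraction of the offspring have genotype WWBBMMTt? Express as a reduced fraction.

P(WWBBMMTt) = 1/32

WwBbMmTt gametes: WBMT×1, WBMt×1, WBmT×1, WBmt×1, WbMT×1, WbMt×1, WbmT×1, Wbmt×1, wBMT×1, wBMt×1, wBmT×1, wBmt×1, wbMT×1, wbMt×1, wbmT×1, wbmt×1
WWBbMMTt gametes: WBMT×4, WBMt×4, WbMT×4, WbMt×4
WwBbMmTt×WWBbMMTt grid (16·16=256): WWBBMMTT=4 WWBBMMTt=8 WWBBMMtt=4 WWBBMmTT=4 WWBBMmTt=8 WWBBMmtt=4 WWBbMMTT=8 WWBbMMTt=16 WWBbMMtt=8 WWBbMmTT=8 WWBbMmTt=16 WWBbMmtt=8 WWbbMMTT=4 WWbbMMTt=8 WWbbMMtt=4 WWbbMmTT=4 WWbbMmTt=8 WWbbMmtt=4 WwBBMMTT=4 WwBBMMTt=8 WwBBMMtt=4 WwBBMmTT=4 WwBBMmTt=8 WwBBMmtt=4 WwBbMMTT=8 WwBbMMTt=16 WwBbMMtt=8 WwBbMmTT=8 WwBbMmTt=16 WwBbMmtt=8 WwbbMMTT=4 WwbbMMTt=8 WwbbMMtt=4 WwbbMmTT=4 WwbbMmTt=8 WwbbMmtt=4
WWBBMMTt hits 8/256; gcd=8; 8÷8/256÷8 = 1/32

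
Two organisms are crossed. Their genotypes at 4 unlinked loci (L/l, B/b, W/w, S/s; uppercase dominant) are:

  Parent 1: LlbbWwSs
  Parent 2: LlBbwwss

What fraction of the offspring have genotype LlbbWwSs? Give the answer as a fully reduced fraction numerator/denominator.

P(LlbbWwSs) = 1/16

LlbbWwSs gametes: LbWS×2, LbWs×2, LbwS×2, Lbws×2, lbWS×2, lbWs×2, lbwS×2, lbws×2
LlBbwwss gametes: LBws×4, Lbws×4, lBws×4, lbws×4
LlbbWwSs×LlBbwwss grid (16·16=256): LLBbWwSs=8 LLBbWwss=8 LLBbwwSs=8 LLBbwwss=8 LLbbWwSs=8 LLbbWwss=8 LLbbwwSs=8 LLbbwwss=8 LlBbWwSs=16 LlBbWwss=16 LlBbwwSs=16 LlBbwwss=16 LlbbWwSs=16 LlbbWwss=16 LlbbwwSs=16 Llbbwwss=16 llBbWwSs=8 llBbWwss=8 llBbwwSs=8 llBbwwss=8 llbbWwSs=8 llbbWwss=8 llbbwwSs=8 llbbwwss=8
LlbbWwSs hits 16/256; gcd=16; 16÷16/256÷16 = 1/16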